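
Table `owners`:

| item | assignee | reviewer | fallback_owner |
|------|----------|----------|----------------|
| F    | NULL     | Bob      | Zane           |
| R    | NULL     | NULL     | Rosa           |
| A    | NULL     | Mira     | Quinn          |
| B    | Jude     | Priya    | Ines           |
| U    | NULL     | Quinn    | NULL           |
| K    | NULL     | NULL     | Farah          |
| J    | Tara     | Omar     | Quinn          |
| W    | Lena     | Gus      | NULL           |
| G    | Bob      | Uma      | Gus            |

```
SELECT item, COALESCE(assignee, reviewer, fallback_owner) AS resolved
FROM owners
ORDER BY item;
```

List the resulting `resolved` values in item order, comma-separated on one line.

Mira, Jude, Bob, Bob, Tara, Farah, Rosa, Quinn, Lena

item=A: assignee=NULL, reviewer=Mira → Mira
item=B: assignee=Jude → Jude
item=F: assignee=NULL, reviewer=Bob → Bob
item=G: assignee=Bob → Bob
item=J: assignee=Tara → Tara
item=K: assignee=NULL, reviewer=NULL, fallback_owner=Farah → Farah
item=R: assignee=NULL, reviewer=NULL, fallback_owner=Rosa → Rosa
item=U: assignee=NULL, reviewer=Quinn → Quinn
item=W: assignee=Lena → Lena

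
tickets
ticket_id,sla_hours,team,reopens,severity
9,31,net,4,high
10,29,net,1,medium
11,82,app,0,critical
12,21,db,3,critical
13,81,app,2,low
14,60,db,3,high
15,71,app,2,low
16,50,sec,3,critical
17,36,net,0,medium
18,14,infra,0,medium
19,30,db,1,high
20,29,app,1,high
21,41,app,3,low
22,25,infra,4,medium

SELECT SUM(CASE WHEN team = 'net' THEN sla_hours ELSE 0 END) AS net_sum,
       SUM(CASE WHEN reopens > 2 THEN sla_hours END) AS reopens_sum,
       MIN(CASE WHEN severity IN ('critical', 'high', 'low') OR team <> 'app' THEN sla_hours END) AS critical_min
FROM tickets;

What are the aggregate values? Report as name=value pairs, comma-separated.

[net_sum: team = 'net']
ticket_id=9: ✓ → 31
ticket_id=10: ✓ → 29
ticket_id=11: ✗
ticket_id=12: ✗
ticket_id=13: ✗
ticket_id=14: ✗
ticket_id=15: ✗
ticket_id=16: ✗
ticket_id=17: ✓ → 36
ticket_id=18: ✗
ticket_id=19: ✗
ticket_id=20: ✗
ticket_id=21: ✗
ticket_id=22: ✗
net_sum = 31 + 29 + 36 = 96
—
[reopens_sum: reopens > 2]
ticket_id=9: ✓ → 31
ticket_id=10: ✗
ticket_id=11: ✗
ticket_id=12: ✓ → 21
ticket_id=13: ✗
ticket_id=14: ✓ → 60
ticket_id=15: ✗
ticket_id=16: ✓ → 50
ticket_id=17: ✗
ticket_id=18: ✗
ticket_id=19: ✗
ticket_id=20: ✗
ticket_id=21: ✓ → 41
ticket_id=22: ✓ → 25
reopens_sum = 31 + 21 + 60 + 50 + 41 + 25 = 228
—
[critical_min: severity IN ('critical', 'high', 'low') OR team <> 'app']
ticket_id=9: ✓ → 31
ticket_id=10: ✓ → 29
ticket_id=11: ✓ → 82
ticket_id=12: ✓ → 21
ticket_id=13: ✓ → 81
ticket_id=14: ✓ → 60
ticket_id=15: ✓ → 71
ticket_id=16: ✓ → 50
ticket_id=17: ✓ → 36
ticket_id=18: ✓ → 14
ticket_id=19: ✓ → 30
ticket_id=20: ✓ → 29
ticket_id=21: ✓ → 41
ticket_id=22: ✓ → 25
critical_min = MIN(31, 29, 82, 21, 81, 60, 71, 50, 36, 14, 30, 29, 41, 25) = 14

net_sum=96, reopens_sum=228, critical_min=14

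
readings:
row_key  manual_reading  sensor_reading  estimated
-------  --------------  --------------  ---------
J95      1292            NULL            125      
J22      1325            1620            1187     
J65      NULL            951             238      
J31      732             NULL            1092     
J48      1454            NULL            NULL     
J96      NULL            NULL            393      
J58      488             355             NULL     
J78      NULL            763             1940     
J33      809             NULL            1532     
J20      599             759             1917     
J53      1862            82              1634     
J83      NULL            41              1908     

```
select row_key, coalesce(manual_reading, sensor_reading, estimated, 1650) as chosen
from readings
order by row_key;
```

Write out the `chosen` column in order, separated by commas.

599, 1325, 732, 809, 1454, 1862, 488, 951, 763, 41, 1292, 393

row_key=J20: manual_reading=599 → 599
row_key=J22: manual_reading=1325 → 1325
row_key=J31: manual_reading=732 → 732
row_key=J33: manual_reading=809 → 809
row_key=J48: manual_reading=1454 → 1454
row_key=J53: manual_reading=1862 → 1862
row_key=J58: manual_reading=488 → 488
row_key=J65: manual_reading=NULL, sensor_reading=951 → 951
row_key=J78: manual_reading=NULL, sensor_reading=763 → 763
row_key=J83: manual_reading=NULL, sensor_reading=41 → 41
row_key=J95: manual_reading=1292 → 1292
row_key=J96: manual_reading=NULL, sensor_reading=NULL, estimated=393 → 393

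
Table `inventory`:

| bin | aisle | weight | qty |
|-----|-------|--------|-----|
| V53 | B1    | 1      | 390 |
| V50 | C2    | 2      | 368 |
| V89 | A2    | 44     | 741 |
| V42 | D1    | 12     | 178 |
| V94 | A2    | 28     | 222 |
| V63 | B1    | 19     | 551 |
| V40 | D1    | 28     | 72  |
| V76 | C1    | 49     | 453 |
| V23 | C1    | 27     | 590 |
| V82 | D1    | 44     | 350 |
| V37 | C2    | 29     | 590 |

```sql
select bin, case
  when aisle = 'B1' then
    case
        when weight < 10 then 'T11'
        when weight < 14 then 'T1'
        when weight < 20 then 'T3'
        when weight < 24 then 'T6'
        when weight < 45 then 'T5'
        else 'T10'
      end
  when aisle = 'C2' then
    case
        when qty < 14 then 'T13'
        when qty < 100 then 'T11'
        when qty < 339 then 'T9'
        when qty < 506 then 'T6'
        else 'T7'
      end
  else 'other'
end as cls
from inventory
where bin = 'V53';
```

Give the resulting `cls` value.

T11

bin = V53: aisle=B1, weight=1, qty=390.
aisle='B1' → inner[weight < 10] → T11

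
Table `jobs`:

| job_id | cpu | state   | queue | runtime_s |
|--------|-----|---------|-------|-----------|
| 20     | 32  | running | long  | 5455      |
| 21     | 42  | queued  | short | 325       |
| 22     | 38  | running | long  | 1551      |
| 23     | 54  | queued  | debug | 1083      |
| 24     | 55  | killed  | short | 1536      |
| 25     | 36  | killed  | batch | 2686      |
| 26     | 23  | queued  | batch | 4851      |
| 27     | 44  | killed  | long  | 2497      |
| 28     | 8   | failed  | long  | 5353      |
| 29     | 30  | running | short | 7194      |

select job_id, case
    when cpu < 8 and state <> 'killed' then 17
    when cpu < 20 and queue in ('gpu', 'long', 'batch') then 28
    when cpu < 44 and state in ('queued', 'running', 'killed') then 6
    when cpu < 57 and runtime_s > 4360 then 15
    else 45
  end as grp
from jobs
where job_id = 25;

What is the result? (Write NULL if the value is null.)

6

job_id = 25: cpu=36, state=killed, queue=batch, runtime_s=2686.
cpu < 8 and state <> 'killed' → false
cpu < 20 and queue in ('gpu', 'long', 'batch') → false
cpu < 44 and state in ('queued', 'running', 'killed') → true → 6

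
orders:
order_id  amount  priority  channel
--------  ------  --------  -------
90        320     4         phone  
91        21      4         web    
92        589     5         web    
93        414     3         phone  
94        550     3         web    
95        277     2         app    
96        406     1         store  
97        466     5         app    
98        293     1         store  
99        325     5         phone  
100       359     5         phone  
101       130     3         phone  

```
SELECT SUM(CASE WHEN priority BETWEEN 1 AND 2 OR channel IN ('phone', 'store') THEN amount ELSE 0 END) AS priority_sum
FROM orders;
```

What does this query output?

2524

order_id=90: ✓ → 320
order_id=91: ✗
order_id=92: ✗
order_id=93: ✓ → 414
order_id=94: ✗
order_id=95: ✓ → 277
order_id=96: ✓ → 406
order_id=97: ✗
order_id=98: ✓ → 293
order_id=99: ✓ → 325
order_id=100: ✓ → 359
order_id=101: ✓ → 130
priority_sum = 320 + 414 + 277 + 406 + 293 + 325 + 359 + 130 = 2524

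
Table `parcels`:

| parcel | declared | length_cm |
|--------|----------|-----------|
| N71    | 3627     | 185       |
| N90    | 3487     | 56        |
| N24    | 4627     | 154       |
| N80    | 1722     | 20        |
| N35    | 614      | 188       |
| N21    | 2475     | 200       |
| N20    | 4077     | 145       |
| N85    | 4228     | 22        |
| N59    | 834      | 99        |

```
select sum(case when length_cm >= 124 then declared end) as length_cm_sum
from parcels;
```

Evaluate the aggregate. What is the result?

parcel=N71: ✓ → 3627
parcel=N90: ✗
parcel=N24: ✓ → 4627
parcel=N80: ✗
parcel=N35: ✓ → 614
parcel=N21: ✓ → 2475
parcel=N20: ✓ → 4077
parcel=N85: ✗
parcel=N59: ✗
length_cm_sum = 3627 + 4627 + 614 + 2475 + 4077 = 15420

15420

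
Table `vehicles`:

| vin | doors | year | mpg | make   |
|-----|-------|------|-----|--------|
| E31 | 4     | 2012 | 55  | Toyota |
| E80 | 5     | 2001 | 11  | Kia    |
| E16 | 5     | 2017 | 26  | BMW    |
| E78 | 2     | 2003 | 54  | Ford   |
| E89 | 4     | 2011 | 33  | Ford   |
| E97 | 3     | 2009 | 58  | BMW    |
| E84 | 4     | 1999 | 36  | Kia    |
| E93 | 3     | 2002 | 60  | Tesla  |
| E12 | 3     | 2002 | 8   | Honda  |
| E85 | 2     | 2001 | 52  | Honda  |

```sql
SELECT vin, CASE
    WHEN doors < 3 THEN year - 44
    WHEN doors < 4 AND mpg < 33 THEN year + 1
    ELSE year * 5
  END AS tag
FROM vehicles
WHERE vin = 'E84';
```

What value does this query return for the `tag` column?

9995

vin = E84: doors=4, year=1999, mpg=36, make=Kia.
doors < 3 → false
doors < 4 AND mpg < 33 → false
No prior WHEN matched → ELSE → 9995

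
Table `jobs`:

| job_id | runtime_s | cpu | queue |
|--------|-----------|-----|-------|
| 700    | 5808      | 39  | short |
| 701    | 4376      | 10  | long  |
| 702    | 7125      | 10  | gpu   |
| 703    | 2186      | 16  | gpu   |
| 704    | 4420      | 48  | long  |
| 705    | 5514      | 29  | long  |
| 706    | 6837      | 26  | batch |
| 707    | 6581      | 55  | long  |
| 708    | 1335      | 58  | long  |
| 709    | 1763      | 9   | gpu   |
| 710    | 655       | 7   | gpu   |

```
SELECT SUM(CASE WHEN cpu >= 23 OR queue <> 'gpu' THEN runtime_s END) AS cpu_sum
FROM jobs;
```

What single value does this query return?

34871

job_id=700: ✓ → 5808
job_id=701: ✓ → 4376
job_id=702: ✗
job_id=703: ✗
job_id=704: ✓ → 4420
job_id=705: ✓ → 5514
job_id=706: ✓ → 6837
job_id=707: ✓ → 6581
job_id=708: ✓ → 1335
job_id=709: ✗
job_id=710: ✗
cpu_sum = 5808 + 4376 + 4420 + 5514 + 6837 + 6581 + 1335 = 34871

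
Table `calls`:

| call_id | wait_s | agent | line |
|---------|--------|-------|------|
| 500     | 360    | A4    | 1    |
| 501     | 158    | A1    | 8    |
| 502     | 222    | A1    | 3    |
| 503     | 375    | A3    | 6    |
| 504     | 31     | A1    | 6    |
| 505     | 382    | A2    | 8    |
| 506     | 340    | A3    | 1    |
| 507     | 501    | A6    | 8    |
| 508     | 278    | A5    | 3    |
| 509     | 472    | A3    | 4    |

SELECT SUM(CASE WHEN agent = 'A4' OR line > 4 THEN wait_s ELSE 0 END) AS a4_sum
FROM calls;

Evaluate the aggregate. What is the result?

call_id=500: ✓ → 360
call_id=501: ✓ → 158
call_id=502: ✗
call_id=503: ✓ → 375
call_id=504: ✓ → 31
call_id=505: ✓ → 382
call_id=506: ✗
call_id=507: ✓ → 501
call_id=508: ✗
call_id=509: ✗
a4_sum = 360 + 158 + 375 + 31 + 382 + 501 = 1807

1807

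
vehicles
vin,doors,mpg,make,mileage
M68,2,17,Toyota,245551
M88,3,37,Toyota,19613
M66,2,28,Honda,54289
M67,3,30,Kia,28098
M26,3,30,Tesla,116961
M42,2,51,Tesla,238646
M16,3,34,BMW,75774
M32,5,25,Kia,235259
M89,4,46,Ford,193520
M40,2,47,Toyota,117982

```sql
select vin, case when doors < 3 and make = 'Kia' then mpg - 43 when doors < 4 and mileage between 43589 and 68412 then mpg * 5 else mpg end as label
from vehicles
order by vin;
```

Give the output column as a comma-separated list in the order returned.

vin=M16: ELSE → 34
vin=M26: ELSE → 30
vin=M32: ELSE → 25
vin=M40: ELSE → 47
vin=M42: ELSE → 51
vin=M66: doors < 4 and mileage between 43589 and 68412 → 140
vin=M67: ELSE → 30
vin=M68: ELSE → 17
vin=M88: ELSE → 37
vin=M89: ELSE → 46

34, 30, 25, 47, 51, 140, 30, 17, 37, 46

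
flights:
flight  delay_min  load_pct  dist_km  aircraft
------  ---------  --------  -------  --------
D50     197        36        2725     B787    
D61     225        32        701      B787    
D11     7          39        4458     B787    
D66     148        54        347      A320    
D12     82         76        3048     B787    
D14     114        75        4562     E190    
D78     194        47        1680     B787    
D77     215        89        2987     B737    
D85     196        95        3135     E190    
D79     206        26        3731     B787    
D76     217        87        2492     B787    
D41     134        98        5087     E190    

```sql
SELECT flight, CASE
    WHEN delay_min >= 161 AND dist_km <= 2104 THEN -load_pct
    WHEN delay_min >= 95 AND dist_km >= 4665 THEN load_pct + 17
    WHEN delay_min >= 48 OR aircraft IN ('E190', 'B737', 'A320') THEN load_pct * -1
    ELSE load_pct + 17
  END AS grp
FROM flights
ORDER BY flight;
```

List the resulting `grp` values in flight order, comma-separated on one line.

flight=D11: ELSE → 56
flight=D12: delay_min >= 48 OR aircraft IN ('E190', 'B737', 'A320') → -76
flight=D14: delay_min >= 48 OR aircraft IN ('E190', 'B737', 'A320') → -75
flight=D41: delay_min >= 95 AND dist_km >= 4665 → 115
flight=D50: delay_min >= 48 OR aircraft IN ('E190', 'B737', 'A320') → -36
flight=D61: delay_min >= 161 AND dist_km <= 2104 → -32
flight=D66: delay_min >= 48 OR aircraft IN ('E190', 'B737', 'A320') → -54
flight=D76: delay_min >= 48 OR aircraft IN ('E190', 'B737', 'A320') → -87
flight=D77: delay_min >= 48 OR aircraft IN ('E190', 'B737', 'A320') → -89
flight=D78: delay_min >= 161 AND dist_km <= 2104 → -47
flight=D79: delay_min >= 48 OR aircraft IN ('E190', 'B737', 'A320') → -26
flight=D85: delay_min >= 48 OR aircraft IN ('E190', 'B737', 'A320') → -95

56, -76, -75, 115, -36, -32, -54, -87, -89, -47, -26, -95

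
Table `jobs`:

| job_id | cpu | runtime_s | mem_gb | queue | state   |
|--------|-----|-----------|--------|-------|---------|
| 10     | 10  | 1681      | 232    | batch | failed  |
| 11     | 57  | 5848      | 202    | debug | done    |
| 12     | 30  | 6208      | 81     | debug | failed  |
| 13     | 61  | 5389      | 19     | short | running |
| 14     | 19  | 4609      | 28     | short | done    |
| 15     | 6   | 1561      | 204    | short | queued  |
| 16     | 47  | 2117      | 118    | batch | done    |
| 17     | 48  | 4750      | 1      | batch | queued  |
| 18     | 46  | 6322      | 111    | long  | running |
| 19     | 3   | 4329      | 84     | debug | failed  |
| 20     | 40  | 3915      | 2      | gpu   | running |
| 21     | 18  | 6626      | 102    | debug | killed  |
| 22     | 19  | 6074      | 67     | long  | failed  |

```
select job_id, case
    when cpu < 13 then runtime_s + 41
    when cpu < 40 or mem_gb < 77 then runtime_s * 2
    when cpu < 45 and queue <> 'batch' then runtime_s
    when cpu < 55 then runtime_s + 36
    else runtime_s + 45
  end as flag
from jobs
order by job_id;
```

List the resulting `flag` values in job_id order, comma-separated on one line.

job_id=10: cpu < 13 → 1722
job_id=11: ELSE → 5893
job_id=12: cpu < 40 or mem_gb < 77 → 12416
job_id=13: cpu < 40 or mem_gb < 77 → 10778
job_id=14: cpu < 40 or mem_gb < 77 → 9218
job_id=15: cpu < 13 → 1602
job_id=16: cpu < 55 → 2153
job_id=17: cpu < 40 or mem_gb < 77 → 9500
job_id=18: cpu < 55 → 6358
job_id=19: cpu < 13 → 4370
job_id=20: cpu < 40 or mem_gb < 77 → 7830
job_id=21: cpu < 40 or mem_gb < 77 → 13252
job_id=22: cpu < 40 or mem_gb < 77 → 12148

1722, 5893, 12416, 10778, 9218, 1602, 2153, 9500, 6358, 4370, 7830, 13252, 12148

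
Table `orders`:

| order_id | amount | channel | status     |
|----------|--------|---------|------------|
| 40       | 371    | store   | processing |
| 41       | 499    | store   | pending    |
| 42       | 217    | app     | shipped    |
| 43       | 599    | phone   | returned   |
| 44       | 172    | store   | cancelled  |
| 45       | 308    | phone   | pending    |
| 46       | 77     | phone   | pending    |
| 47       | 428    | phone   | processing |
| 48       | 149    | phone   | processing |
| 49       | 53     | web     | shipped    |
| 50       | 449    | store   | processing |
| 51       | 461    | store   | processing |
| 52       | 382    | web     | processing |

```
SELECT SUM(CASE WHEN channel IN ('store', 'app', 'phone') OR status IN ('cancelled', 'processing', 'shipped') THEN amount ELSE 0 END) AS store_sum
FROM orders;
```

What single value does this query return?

4165

order_id=40: ✓ → 371
order_id=41: ✓ → 499
order_id=42: ✓ → 217
order_id=43: ✓ → 599
order_id=44: ✓ → 172
order_id=45: ✓ → 308
order_id=46: ✓ → 77
order_id=47: ✓ → 428
order_id=48: ✓ → 149
order_id=49: ✓ → 53
order_id=50: ✓ → 449
order_id=51: ✓ → 461
order_id=52: ✓ → 382
store_sum = 371 + 499 + 217 + 599 + 172 + 308 + 77 + 428 + 149 + 53 + 449 + 461 + 382 = 4165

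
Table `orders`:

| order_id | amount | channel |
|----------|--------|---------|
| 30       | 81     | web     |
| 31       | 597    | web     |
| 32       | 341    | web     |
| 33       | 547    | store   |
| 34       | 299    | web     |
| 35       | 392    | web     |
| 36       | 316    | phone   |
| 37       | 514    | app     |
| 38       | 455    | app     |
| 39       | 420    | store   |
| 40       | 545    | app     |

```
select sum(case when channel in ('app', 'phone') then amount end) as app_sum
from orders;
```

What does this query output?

1830

order_id=30: ✗
order_id=31: ✗
order_id=32: ✗
order_id=33: ✗
order_id=34: ✗
order_id=35: ✗
order_id=36: ✓ → 316
order_id=37: ✓ → 514
order_id=38: ✓ → 455
order_id=39: ✗
order_id=40: ✓ → 545
app_sum = 316 + 514 + 455 + 545 = 1830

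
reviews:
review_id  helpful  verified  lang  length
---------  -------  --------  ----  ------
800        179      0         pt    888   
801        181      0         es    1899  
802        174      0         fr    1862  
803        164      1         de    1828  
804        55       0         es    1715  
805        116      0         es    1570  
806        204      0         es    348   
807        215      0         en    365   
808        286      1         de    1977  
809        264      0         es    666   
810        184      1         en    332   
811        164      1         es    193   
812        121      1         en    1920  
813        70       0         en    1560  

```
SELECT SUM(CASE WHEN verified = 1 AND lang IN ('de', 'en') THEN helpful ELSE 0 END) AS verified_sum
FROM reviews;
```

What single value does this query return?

755

review_id=800: ✗
review_id=801: ✗
review_id=802: ✗
review_id=803: ✓ → 164
review_id=804: ✗
review_id=805: ✗
review_id=806: ✗
review_id=807: ✗
review_id=808: ✓ → 286
review_id=809: ✗
review_id=810: ✓ → 184
review_id=811: ✗
review_id=812: ✓ → 121
review_id=813: ✗
verified_sum = 164 + 286 + 184 + 121 = 755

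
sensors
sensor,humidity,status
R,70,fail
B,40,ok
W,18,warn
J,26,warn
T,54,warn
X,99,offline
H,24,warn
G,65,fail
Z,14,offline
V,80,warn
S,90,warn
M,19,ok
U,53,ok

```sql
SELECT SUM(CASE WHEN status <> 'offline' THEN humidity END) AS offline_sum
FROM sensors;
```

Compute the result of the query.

539

sensor=R: ✓ → 70
sensor=B: ✓ → 40
sensor=W: ✓ → 18
sensor=J: ✓ → 26
sensor=T: ✓ → 54
sensor=X: ✗
sensor=H: ✓ → 24
sensor=G: ✓ → 65
sensor=Z: ✗
sensor=V: ✓ → 80
sensor=S: ✓ → 90
sensor=M: ✓ → 19
sensor=U: ✓ → 53
offline_sum = 70 + 40 + 18 + 26 + 54 + 24 + 65 + 80 + 90 + 19 + 53 = 539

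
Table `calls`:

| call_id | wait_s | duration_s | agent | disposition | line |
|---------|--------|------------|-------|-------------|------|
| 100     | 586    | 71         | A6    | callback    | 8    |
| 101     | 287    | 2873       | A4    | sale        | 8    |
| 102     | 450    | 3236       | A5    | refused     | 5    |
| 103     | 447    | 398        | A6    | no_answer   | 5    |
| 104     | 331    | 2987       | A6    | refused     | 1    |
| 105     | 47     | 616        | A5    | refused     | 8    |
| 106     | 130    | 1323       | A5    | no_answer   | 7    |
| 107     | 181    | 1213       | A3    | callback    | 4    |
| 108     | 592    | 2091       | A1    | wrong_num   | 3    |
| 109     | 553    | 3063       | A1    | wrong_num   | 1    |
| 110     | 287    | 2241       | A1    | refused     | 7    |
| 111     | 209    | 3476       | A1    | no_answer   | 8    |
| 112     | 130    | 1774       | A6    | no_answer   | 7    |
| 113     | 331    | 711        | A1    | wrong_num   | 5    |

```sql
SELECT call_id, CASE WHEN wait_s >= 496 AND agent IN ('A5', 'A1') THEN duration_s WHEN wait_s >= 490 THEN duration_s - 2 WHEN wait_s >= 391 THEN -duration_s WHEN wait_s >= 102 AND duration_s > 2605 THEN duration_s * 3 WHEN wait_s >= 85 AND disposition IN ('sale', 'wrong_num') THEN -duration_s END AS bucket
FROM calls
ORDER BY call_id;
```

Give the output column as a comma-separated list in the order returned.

call_id=100: wait_s >= 490 → 69
call_id=101: wait_s >= 102 AND duration_s > 2605 → 8619
call_id=102: wait_s >= 391 → -3236
call_id=103: wait_s >= 391 → -398
call_id=104: wait_s >= 102 AND duration_s > 2605 → 8961
call_id=105: (no match → NULL) → NULL
call_id=106: (no match → NULL) → NULL
call_id=107: (no match → NULL) → NULL
call_id=108: wait_s >= 496 AND agent IN ('A5', 'A1') → 2091
call_id=109: wait_s >= 496 AND agent IN ('A5', 'A1') → 3063
call_id=110: (no match → NULL) → NULL
call_id=111: wait_s >= 102 AND duration_s > 2605 → 10428
call_id=112: (no match → NULL) → NULL
call_id=113: wait_s >= 85 AND disposition IN ('sale', 'wrong_num') → -711

69, 8619, -3236, -398, 8961, NULL, NULL, NULL, 2091, 3063, NULL, 10428, NULL, -711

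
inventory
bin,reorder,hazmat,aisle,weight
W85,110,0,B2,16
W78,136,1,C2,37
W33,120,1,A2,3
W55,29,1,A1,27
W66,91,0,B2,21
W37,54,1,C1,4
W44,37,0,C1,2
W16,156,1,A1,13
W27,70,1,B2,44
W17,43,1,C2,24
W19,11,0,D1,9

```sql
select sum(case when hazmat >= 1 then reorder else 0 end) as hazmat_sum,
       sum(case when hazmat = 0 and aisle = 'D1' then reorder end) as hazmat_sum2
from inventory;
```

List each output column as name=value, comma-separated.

hazmat_sum=608, hazmat_sum2=11

[hazmat_sum: hazmat >= 1]
bin=W85: ✗
bin=W78: ✓ → 136
bin=W33: ✓ → 120
bin=W55: ✓ → 29
bin=W66: ✗
bin=W37: ✓ → 54
bin=W44: ✗
bin=W16: ✓ → 156
bin=W27: ✓ → 70
bin=W17: ✓ → 43
bin=W19: ✗
hazmat_sum = 136 + 120 + 29 + 54 + 156 + 70 + 43 = 608
—
[hazmat_sum2: hazmat = 0 and aisle = 'D1']
bin=W85: ✗
bin=W78: ✗
bin=W33: ✗
bin=W55: ✗
bin=W66: ✗
bin=W37: ✗
bin=W44: ✗
bin=W16: ✗
bin=W27: ✗
bin=W17: ✗
bin=W19: ✓ → 11
hazmat_sum2 = 11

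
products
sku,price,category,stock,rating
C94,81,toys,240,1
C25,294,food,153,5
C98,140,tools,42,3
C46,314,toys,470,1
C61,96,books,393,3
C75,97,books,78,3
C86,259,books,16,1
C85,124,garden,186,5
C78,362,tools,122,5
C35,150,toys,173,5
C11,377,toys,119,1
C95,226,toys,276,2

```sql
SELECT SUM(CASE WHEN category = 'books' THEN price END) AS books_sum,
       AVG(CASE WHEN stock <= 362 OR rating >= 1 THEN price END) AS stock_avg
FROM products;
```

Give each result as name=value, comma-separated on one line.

books_sum=452, stock_avg=210

[books_sum: category = 'books']
sku=C94: ✗
sku=C25: ✗
sku=C98: ✗
sku=C46: ✗
sku=C61: ✓ → 96
sku=C75: ✓ → 97
sku=C86: ✓ → 259
sku=C85: ✗
sku=C78: ✗
sku=C35: ✗
sku=C11: ✗
sku=C95: ✗
books_sum = 96 + 97 + 259 = 452
—
[stock_avg: stock <= 362 OR rating >= 1]
sku=C94: ✓ → 81
sku=C25: ✓ → 294
sku=C98: ✓ → 140
sku=C46: ✓ → 314
sku=C61: ✓ → 96
sku=C75: ✓ → 97
sku=C86: ✓ → 259
sku=C85: ✓ → 124
sku=C78: ✓ → 362
sku=C35: ✓ → 150
sku=C11: ✓ → 377
sku=C95: ✓ → 226
stock_avg = (81 + 294 + 140 + 314 + 96 + 97 + 259 + 124 + 362 + 150 + 377 + 226) / 12 = 210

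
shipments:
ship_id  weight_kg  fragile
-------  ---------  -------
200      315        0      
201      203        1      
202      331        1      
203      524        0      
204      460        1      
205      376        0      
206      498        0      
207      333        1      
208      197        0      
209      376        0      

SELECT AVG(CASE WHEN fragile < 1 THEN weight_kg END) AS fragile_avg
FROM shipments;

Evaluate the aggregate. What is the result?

381

ship_id=200: ✓ → 315
ship_id=201: ✗
ship_id=202: ✗
ship_id=203: ✓ → 524
ship_id=204: ✗
ship_id=205: ✓ → 376
ship_id=206: ✓ → 498
ship_id=207: ✗
ship_id=208: ✓ → 197
ship_id=209: ✓ → 376
fragile_avg = (315 + 524 + 376 + 498 + 197 + 376) / 6 = 381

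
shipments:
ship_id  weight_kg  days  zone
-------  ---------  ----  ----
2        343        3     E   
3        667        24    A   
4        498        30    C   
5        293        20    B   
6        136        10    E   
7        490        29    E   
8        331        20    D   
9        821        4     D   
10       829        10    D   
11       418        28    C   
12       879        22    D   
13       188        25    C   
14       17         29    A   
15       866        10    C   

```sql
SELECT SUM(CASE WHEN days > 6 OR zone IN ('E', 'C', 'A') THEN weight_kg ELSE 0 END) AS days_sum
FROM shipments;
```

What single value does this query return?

5955

ship_id=2: ✓ → 343
ship_id=3: ✓ → 667
ship_id=4: ✓ → 498
ship_id=5: ✓ → 293
ship_id=6: ✓ → 136
ship_id=7: ✓ → 490
ship_id=8: ✓ → 331
ship_id=9: ✗
ship_id=10: ✓ → 829
ship_id=11: ✓ → 418
ship_id=12: ✓ → 879
ship_id=13: ✓ → 188
ship_id=14: ✓ → 17
ship_id=15: ✓ → 866
days_sum = 343 + 667 + 498 + 293 + 136 + 490 + 331 + 829 + 418 + 879 + 188 + 17 + 866 = 5955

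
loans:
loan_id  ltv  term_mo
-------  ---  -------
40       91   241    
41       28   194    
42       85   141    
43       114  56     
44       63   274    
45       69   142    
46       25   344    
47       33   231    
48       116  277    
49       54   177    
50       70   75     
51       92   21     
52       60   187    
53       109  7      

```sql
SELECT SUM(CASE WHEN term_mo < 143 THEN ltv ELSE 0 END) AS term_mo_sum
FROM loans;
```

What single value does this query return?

539

loan_id=40: ✗
loan_id=41: ✗
loan_id=42: ✓ → 85
loan_id=43: ✓ → 114
loan_id=44: ✗
loan_id=45: ✓ → 69
loan_id=46: ✗
loan_id=47: ✗
loan_id=48: ✗
loan_id=49: ✗
loan_id=50: ✓ → 70
loan_id=51: ✓ → 92
loan_id=52: ✗
loan_id=53: ✓ → 109
term_mo_sum = 85 + 114 + 69 + 70 + 92 + 109 = 539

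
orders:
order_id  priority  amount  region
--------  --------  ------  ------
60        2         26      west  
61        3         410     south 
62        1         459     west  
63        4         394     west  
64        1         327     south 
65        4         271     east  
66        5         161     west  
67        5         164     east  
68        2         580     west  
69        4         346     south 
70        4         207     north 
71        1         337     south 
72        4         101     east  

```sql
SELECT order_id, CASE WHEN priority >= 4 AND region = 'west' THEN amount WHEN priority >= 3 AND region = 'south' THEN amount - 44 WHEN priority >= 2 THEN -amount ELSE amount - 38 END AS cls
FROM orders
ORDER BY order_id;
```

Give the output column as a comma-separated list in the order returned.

order_id=60: priority >= 2 → -26
order_id=61: priority >= 3 AND region = 'south' → 366
order_id=62: ELSE → 421
order_id=63: priority >= 4 AND region = 'west' → 394
order_id=64: ELSE → 289
order_id=65: priority >= 2 → -271
order_id=66: priority >= 4 AND region = 'west' → 161
order_id=67: priority >= 2 → -164
order_id=68: priority >= 2 → -580
order_id=69: priority >= 3 AND region = 'south' → 302
order_id=70: priority >= 2 → -207
order_id=71: ELSE → 299
order_id=72: priority >= 2 → -101

-26, 366, 421, 394, 289, -271, 161, -164, -580, 302, -207, 299, -101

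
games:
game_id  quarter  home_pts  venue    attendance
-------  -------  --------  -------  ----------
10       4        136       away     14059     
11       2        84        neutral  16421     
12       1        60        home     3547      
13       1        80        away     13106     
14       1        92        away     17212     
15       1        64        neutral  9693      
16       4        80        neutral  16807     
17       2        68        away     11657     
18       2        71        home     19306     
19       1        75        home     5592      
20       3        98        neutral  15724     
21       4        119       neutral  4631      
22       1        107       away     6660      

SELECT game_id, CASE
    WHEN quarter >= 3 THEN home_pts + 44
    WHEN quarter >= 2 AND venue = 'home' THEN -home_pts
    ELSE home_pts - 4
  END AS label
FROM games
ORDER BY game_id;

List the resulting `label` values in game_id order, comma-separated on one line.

180, 80, 56, 76, 88, 60, 124, 64, -71, 71, 142, 163, 103

game_id=10: quarter >= 3 → 180
game_id=11: ELSE → 80
game_id=12: ELSE → 56
game_id=13: ELSE → 76
game_id=14: ELSE → 88
game_id=15: ELSE → 60
game_id=16: quarter >= 3 → 124
game_id=17: ELSE → 64
game_id=18: quarter >= 2 AND venue = 'home' → -71
game_id=19: ELSE → 71
game_id=20: quarter >= 3 → 142
game_id=21: quarter >= 3 → 163
game_id=22: ELSE → 103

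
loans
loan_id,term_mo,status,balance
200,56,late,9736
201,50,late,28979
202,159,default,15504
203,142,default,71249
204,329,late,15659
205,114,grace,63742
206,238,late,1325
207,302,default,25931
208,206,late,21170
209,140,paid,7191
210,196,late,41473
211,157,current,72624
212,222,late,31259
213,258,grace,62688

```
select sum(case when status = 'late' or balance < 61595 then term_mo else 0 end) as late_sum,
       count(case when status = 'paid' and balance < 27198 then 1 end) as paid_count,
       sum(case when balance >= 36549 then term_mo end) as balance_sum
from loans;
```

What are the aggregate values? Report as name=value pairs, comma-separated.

late_sum=1898, paid_count=1, balance_sum=867

[late_sum: status = 'late' or balance < 61595]
loan_id=200: ✓ → 56
loan_id=201: ✓ → 50
loan_id=202: ✓ → 159
loan_id=203: ✗
loan_id=204: ✓ → 329
loan_id=205: ✗
loan_id=206: ✓ → 238
loan_id=207: ✓ → 302
loan_id=208: ✓ → 206
loan_id=209: ✓ → 140
loan_id=210: ✓ → 196
loan_id=211: ✗
loan_id=212: ✓ → 222
loan_id=213: ✗
late_sum = 56 + 50 + 159 + 329 + 238 + 302 + 206 + 140 + 196 + 222 = 1898
—
[paid_count: status = 'paid' and balance < 27198]
loan_id=200: ✗
loan_id=201: ✗
loan_id=202: ✗
loan_id=203: ✗
loan_id=204: ✗
loan_id=205: ✗
loan_id=206: ✗
loan_id=207: ✗
loan_id=208: ✗
loan_id=209: ✓ → 1
loan_id=210: ✗
loan_id=211: ✗
loan_id=212: ✗
loan_id=213: ✗
paid_count = COUNT(1) = 1
—
[balance_sum: balance >= 36549]
loan_id=200: ✗
loan_id=201: ✗
loan_id=202: ✗
loan_id=203: ✓ → 142
loan_id=204: ✗
loan_id=205: ✓ → 114
loan_id=206: ✗
loan_id=207: ✗
loan_id=208: ✗
loan_id=209: ✗
loan_id=210: ✓ → 196
loan_id=211: ✓ → 157
loan_id=212: ✗
loan_id=213: ✓ → 258
balance_sum = 142 + 114 + 196 + 157 + 258 = 867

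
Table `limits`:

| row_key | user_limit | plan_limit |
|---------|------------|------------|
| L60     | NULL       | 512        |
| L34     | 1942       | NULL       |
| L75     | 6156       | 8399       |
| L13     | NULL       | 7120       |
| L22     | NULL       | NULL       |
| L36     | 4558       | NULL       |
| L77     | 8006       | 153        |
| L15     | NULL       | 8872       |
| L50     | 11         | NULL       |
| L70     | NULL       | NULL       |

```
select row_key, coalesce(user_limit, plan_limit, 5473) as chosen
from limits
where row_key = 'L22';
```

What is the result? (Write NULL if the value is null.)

5473

row_key = L22: user_limit=NULL, plan_limit=NULL.
user_limit=NULL, plan_limit=NULL, → literal 5473 → 5473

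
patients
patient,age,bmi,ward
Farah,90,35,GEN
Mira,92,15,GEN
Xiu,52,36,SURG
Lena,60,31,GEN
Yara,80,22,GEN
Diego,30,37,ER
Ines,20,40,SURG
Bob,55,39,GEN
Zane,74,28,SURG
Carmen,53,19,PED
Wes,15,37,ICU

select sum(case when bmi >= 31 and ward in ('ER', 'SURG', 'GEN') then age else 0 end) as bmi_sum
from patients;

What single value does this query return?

307

patient=Farah: ✓ → 90
patient=Mira: ✗
patient=Xiu: ✓ → 52
patient=Lena: ✓ → 60
patient=Yara: ✗
patient=Diego: ✓ → 30
patient=Ines: ✓ → 20
patient=Bob: ✓ → 55
patient=Zane: ✗
patient=Carmen: ✗
patient=Wes: ✗
bmi_sum = 90 + 52 + 60 + 30 + 20 + 55 = 307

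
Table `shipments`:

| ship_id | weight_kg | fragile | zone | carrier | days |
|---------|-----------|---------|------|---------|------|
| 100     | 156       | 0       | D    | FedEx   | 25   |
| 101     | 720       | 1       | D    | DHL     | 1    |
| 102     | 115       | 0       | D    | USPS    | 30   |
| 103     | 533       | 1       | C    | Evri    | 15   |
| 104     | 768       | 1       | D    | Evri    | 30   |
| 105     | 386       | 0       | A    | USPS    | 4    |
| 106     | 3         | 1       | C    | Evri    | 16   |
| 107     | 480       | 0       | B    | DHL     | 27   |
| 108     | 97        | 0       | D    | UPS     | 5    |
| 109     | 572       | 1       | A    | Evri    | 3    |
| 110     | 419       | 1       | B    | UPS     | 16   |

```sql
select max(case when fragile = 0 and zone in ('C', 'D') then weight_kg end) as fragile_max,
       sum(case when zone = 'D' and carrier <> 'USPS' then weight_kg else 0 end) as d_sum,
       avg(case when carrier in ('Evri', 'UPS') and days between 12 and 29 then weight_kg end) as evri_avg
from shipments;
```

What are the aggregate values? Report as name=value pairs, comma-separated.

fragile_max=156, d_sum=1741, evri_avg=318.3333333333

[fragile_max: fragile = 0 and zone in ('C', 'D')]
ship_id=100: ✓ → 156
ship_id=101: ✗
ship_id=102: ✓ → 115
ship_id=103: ✗
ship_id=104: ✗
ship_id=105: ✗
ship_id=106: ✗
ship_id=107: ✗
ship_id=108: ✓ → 97
ship_id=109: ✗
ship_id=110: ✗
fragile_max = MAX(156, 115, 97) = 156
—
[d_sum: zone = 'D' and carrier <> 'USPS']
ship_id=100: ✓ → 156
ship_id=101: ✓ → 720
ship_id=102: ✗
ship_id=103: ✗
ship_id=104: ✓ → 768
ship_id=105: ✗
ship_id=106: ✗
ship_id=107: ✗
ship_id=108: ✓ → 97
ship_id=109: ✗
ship_id=110: ✗
d_sum = 156 + 720 + 768 + 97 = 1741
—
[evri_avg: carrier in ('Evri', 'UPS') and days between 12 and 29]
ship_id=100: ✗
ship_id=101: ✗
ship_id=102: ✗
ship_id=103: ✓ → 533
ship_id=104: ✗
ship_id=105: ✗
ship_id=106: ✓ → 3
ship_id=107: ✗
ship_id=108: ✗
ship_id=109: ✗
ship_id=110: ✓ → 419
evri_avg = (533 + 3 + 419) / 3 = 318.3333333333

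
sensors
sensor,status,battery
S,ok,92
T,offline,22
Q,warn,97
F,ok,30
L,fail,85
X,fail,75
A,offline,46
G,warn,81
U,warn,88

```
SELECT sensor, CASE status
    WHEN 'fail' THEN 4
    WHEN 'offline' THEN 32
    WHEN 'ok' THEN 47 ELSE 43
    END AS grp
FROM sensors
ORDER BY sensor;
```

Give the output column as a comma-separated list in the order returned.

32, 47, 43, 4, 43, 47, 32, 43, 4

sensor=A: status='offline' → 32
sensor=F: status='ok' → 47
sensor=G: ELSE → 43
sensor=L: status='fail' → 4
sensor=Q: ELSE → 43
sensor=S: status='ok' → 47
sensor=T: status='offline' → 32
sensor=U: ELSE → 43
sensor=X: status='fail' → 4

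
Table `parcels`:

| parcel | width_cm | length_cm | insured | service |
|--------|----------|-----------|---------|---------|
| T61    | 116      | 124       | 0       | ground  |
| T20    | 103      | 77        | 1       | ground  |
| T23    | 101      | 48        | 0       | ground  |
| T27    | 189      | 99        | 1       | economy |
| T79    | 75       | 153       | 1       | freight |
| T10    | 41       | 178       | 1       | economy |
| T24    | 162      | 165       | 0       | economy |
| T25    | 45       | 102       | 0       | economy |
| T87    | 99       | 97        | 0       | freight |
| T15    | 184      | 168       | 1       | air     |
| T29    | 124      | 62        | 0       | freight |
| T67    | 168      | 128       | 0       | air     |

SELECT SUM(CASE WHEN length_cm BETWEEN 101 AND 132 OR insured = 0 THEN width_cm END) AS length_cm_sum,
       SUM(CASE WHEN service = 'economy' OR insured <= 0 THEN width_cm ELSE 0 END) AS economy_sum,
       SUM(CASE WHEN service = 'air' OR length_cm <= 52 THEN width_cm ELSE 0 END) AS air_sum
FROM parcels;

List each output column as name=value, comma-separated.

[length_cm_sum: length_cm BETWEEN 101 AND 132 OR insured = 0]
parcel=T61: ✓ → 116
parcel=T20: ✗
parcel=T23: ✓ → 101
parcel=T27: ✗
parcel=T79: ✗
parcel=T10: ✗
parcel=T24: ✓ → 162
parcel=T25: ✓ → 45
parcel=T87: ✓ → 99
parcel=T15: ✗
parcel=T29: ✓ → 124
parcel=T67: ✓ → 168
length_cm_sum = 116 + 101 + 162 + 45 + 99 + 124 + 168 = 815
—
[economy_sum: service = 'economy' OR insured <= 0]
parcel=T61: ✓ → 116
parcel=T20: ✗
parcel=T23: ✓ → 101
parcel=T27: ✓ → 189
parcel=T79: ✗
parcel=T10: ✓ → 41
parcel=T24: ✓ → 162
parcel=T25: ✓ → 45
parcel=T87: ✓ → 99
parcel=T15: ✗
parcel=T29: ✓ → 124
parcel=T67: ✓ → 168
economy_sum = 116 + 101 + 189 + 41 + 162 + 45 + 99 + 124 + 168 = 1045
—
[air_sum: service = 'air' OR length_cm <= 52]
parcel=T61: ✗
parcel=T20: ✗
parcel=T23: ✓ → 101
parcel=T27: ✗
parcel=T79: ✗
parcel=T10: ✗
parcel=T24: ✗
parcel=T25: ✗
parcel=T87: ✗
parcel=T15: ✓ → 184
parcel=T29: ✗
parcel=T67: ✓ → 168
air_sum = 101 + 184 + 168 = 453

length_cm_sum=815, economy_sum=1045, air_sum=453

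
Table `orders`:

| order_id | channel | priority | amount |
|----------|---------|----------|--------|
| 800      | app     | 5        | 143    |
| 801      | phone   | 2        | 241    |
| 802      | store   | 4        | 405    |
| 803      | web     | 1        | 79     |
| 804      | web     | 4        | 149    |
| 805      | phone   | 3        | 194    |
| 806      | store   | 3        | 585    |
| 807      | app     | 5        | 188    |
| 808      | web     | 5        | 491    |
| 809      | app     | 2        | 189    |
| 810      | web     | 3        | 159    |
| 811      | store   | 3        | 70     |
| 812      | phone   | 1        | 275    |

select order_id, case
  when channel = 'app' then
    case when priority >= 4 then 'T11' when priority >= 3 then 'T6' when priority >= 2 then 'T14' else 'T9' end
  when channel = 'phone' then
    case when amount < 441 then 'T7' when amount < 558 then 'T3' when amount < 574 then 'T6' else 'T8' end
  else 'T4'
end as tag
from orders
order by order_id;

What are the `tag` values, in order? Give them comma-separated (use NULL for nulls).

order_id=800: channel='app' → inner[priority >= 4] → T11
order_id=801: channel='phone' → inner[amount < 441] → T7
order_id=802: channel='store' → outer ELSE → T4
order_id=803: channel='web' → outer ELSE → T4
order_id=804: channel='web' → outer ELSE → T4
order_id=805: channel='phone' → inner[amount < 441] → T7
order_id=806: channel='store' → outer ELSE → T4
order_id=807: channel='app' → inner[priority >= 4] → T11
order_id=808: channel='web' → outer ELSE → T4
order_id=809: channel='app' → inner[priority >= 2] → T14
order_id=810: channel='web' → outer ELSE → T4
order_id=811: channel='store' → outer ELSE → T4
order_id=812: channel='phone' → inner[amount < 441] → T7

T11, T7, T4, T4, T4, T7, T4, T11, T4, T14, T4, T4, T7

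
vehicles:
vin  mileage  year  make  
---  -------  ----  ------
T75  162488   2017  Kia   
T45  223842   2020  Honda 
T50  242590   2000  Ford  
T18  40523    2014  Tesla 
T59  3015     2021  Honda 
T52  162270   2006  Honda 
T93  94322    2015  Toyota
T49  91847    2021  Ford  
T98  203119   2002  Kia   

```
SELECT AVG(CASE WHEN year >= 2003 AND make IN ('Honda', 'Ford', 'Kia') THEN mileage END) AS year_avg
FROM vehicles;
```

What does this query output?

128692.4

vin=T75: ✓ → 162488
vin=T45: ✓ → 223842
vin=T50: ✗
vin=T18: ✗
vin=T59: ✓ → 3015
vin=T52: ✓ → 162270
vin=T93: ✗
vin=T49: ✓ → 91847
vin=T98: ✗
year_avg = (162488 + 223842 + 3015 + 162270 + 91847) / 5 = 128692.4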